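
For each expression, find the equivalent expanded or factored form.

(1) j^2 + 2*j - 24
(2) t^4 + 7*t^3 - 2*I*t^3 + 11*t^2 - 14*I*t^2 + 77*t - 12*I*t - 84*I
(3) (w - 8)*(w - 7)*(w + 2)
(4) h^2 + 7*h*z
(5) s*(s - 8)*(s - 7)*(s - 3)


(1) = (j - 4)*(j + 6)
(2) = (t + 7)*(t - 4*I)*(t - I)*(t + 3*I)
(3) = w^3 - 13*w^2 + 26*w + 112
(4) = h*(h + 7*z)
(5) = s^4 - 18*s^3 + 101*s^2 - 168*s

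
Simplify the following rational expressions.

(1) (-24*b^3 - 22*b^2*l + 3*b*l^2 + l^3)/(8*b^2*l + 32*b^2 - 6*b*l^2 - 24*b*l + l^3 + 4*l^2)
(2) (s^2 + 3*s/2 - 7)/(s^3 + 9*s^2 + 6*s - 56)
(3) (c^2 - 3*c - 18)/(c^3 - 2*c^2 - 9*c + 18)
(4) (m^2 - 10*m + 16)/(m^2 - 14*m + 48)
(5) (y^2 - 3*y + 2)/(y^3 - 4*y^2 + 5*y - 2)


(1) = (-6*b^2 - 7*b*l - l^2)/(2*b*l + 8*b - l^2 - 4*l)
(2) = (2*s + 7)/(2*s^2 + 22*s + 56)
(3) = (c - 6)/(c^2 - 5*c + 6)
(4) = (m - 2)/(m - 6)
(5) = 1/(y - 1)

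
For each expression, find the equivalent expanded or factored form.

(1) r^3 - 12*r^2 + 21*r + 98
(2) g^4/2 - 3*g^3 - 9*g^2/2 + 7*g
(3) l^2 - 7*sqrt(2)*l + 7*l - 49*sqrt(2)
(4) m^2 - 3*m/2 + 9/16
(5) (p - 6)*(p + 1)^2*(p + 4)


(1) = (r - 7)^2*(r + 2)
(2) = g*(g/2 + 1)*(g - 7)*(g - 1)
(3) = (l + 7)*(l - 7*sqrt(2))
(4) = (m - 3/4)^2
(5) = p^4 - 27*p^2 - 50*p - 24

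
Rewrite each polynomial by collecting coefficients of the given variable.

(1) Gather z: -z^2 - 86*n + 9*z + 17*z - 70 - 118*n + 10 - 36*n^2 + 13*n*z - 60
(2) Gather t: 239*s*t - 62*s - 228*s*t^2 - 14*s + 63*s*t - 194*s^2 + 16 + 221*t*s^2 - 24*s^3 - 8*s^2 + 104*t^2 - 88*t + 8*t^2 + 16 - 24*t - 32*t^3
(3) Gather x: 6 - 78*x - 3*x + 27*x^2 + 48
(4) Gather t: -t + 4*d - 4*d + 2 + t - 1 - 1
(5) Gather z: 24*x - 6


(1) = -36*n^2 - 204*n - z^2 + z*(13*n + 26) - 120
(2) = -24*s^3 - 202*s^2 - 76*s - 32*t^3 + t^2*(112 - 228*s) + t*(221*s^2 + 302*s - 112) + 32
(3) = 27*x^2 - 81*x + 54
(4) = 0
(5) = 24*x - 6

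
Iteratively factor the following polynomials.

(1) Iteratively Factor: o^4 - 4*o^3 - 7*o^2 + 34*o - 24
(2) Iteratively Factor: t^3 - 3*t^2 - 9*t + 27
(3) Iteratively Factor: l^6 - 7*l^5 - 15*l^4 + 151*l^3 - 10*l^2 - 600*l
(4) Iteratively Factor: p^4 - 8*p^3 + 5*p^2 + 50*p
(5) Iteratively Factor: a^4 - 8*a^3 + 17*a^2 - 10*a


(1) = (o - 2)*(o^3 - 2*o^2 - 11*o + 12) = (o - 2)*(o - 1)*(o^2 - o - 12) = (o - 4)*(o - 2)*(o - 1)*(o + 3)
(2) = (t - 3)*(t^2 - 9) = (t - 3)^2*(t + 3)
(3) = (l - 3)*(l^5 - 4*l^4 - 27*l^3 + 70*l^2 + 200*l) = (l - 5)*(l - 3)*(l^4 + l^3 - 22*l^2 - 40*l) = (l - 5)*(l - 3)*(l + 2)*(l^3 - l^2 - 20*l) = (l - 5)^2*(l - 3)*(l + 2)*(l^2 + 4*l) = l*(l - 5)^2*(l - 3)*(l + 2)*(l + 4)
(4) = (p - 5)*(p^3 - 3*p^2 - 10*p) = p*(p - 5)*(p^2 - 3*p - 10) = p*(p - 5)*(p + 2)*(p - 5)
(5) = (a - 2)*(a^3 - 6*a^2 + 5*a) = (a - 2)*(a - 1)*(a^2 - 5*a) = (a - 5)*(a - 2)*(a - 1)*(a)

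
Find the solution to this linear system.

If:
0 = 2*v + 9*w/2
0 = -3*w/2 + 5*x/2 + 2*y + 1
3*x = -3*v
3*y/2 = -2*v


Then:
v = 2/9
w = -8/81
x = -2/9
y = -8/27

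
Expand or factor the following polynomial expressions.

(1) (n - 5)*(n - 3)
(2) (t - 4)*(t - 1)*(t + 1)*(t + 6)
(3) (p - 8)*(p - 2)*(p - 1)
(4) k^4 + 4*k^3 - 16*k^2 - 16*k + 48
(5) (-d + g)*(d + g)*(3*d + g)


(1) = n^2 - 8*n + 15
(2) = t^4 + 2*t^3 - 25*t^2 - 2*t + 24
(3) = p^3 - 11*p^2 + 26*p - 16
(4) = (k - 2)^2*(k + 2)*(k + 6)
(5) = -3*d^3 - d^2*g + 3*d*g^2 + g^3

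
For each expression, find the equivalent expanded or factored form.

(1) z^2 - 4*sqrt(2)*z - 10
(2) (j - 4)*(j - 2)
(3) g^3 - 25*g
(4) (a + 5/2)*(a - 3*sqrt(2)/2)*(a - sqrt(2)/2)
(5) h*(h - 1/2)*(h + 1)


(1) = (z - 5*sqrt(2))*(z + sqrt(2))
(2) = j^2 - 6*j + 8
(3) = g*(g - 5)*(g + 5)
(4) = a^3 - 2*sqrt(2)*a^2 + 5*a^2/2 - 5*sqrt(2)*a + 3*a/2 + 15/4
(5) = h^3 + h^2/2 - h/2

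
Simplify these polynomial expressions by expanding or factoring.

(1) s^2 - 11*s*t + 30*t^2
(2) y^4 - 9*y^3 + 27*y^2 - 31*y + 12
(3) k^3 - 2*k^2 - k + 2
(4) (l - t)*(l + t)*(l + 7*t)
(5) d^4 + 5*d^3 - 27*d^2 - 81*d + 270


(1) = (s - 6*t)*(s - 5*t)
(2) = (y - 4)*(y - 3)*(y - 1)^2
(3) = (k - 2)*(k - 1)*(k + 1)
(4) = l^3 + 7*l^2*t - l*t^2 - 7*t^3
(5) = (d - 3)^2*(d + 5)*(d + 6)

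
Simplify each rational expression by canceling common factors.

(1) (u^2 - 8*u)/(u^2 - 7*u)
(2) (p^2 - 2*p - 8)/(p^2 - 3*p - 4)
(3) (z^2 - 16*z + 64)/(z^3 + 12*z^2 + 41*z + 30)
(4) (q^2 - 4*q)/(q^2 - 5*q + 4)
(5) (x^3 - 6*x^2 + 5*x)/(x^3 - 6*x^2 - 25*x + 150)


(1) = (u - 8)/(u - 7)
(2) = (p + 2)/(p + 1)
(3) = (z^2 - 16*z + 64)/(z^3 + 12*z^2 + 41*z + 30)
(4) = q/(q - 1)
(5) = (x^2 - x)/(x^2 - x - 30)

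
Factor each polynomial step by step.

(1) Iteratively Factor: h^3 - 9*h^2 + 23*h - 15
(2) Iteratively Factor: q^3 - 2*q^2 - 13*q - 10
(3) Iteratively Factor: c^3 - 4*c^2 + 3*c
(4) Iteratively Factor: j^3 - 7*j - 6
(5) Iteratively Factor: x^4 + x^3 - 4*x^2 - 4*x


(1) = (h - 3)*(h^2 - 6*h + 5) = (h - 3)*(h - 1)*(h - 5)
(2) = (q + 1)*(q^2 - 3*q - 10) = (q - 5)*(q + 1)*(q + 2)
(3) = (c - 1)*(c^2 - 3*c) = (c - 3)*(c - 1)*(c)
(4) = (j + 2)*(j^2 - 2*j - 3) = (j + 1)*(j + 2)*(j - 3)
(5) = (x)*(x^3 + x^2 - 4*x - 4) = x*(x + 2)*(x^2 - x - 2) = x*(x - 2)*(x + 2)*(x + 1)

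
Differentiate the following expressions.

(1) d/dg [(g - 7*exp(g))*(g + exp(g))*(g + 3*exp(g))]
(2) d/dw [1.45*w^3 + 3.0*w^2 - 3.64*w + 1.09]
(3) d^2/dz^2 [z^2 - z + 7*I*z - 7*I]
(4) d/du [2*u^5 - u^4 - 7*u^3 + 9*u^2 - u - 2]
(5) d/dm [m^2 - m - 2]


(1) = -3*g^2*exp(g) + 3*g^2 - 50*g*exp(2*g) - 6*g*exp(g) - 63*exp(3*g) - 25*exp(2*g)
(2) = 4.35*w^2 + 6.0*w - 3.64
(3) = 2
(4) = 10*u^4 - 4*u^3 - 21*u^2 + 18*u - 1
(5) = 2*m - 1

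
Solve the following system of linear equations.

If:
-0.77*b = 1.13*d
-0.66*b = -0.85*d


Then:
b = 0.00
d = 0.00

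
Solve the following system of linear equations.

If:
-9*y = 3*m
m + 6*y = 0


Then:
m = 0
y = 0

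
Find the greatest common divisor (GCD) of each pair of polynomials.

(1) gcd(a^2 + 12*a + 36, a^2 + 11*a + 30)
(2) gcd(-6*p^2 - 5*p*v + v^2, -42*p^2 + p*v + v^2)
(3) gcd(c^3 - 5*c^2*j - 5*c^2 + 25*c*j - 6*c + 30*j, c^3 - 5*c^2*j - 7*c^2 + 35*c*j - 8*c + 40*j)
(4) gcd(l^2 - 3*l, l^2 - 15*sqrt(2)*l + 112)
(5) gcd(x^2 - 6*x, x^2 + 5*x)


(1) = gcd((a + 6)^2, (a + 5)*(a + 6)) = a + 6
(2) = gcd((-6*p + v)*(p + v), (-6*p + v)*(7*p + v)) = 6*p - v
(3) = gcd((c - 6)*(c + 1)*(c - 5*j), (c - 8)*(c + 1)*(c - 5*j)) = c^2 - 5*c*j + c - 5*j
(4) = 1
(5) = gcd(x*(x - 6), x*(x + 5)) = x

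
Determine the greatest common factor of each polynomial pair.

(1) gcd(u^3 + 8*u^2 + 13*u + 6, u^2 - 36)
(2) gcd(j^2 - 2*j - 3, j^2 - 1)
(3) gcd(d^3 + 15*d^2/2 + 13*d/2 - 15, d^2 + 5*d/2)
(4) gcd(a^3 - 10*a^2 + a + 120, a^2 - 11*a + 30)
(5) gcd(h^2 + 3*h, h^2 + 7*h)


(1) = u + 6
(2) = gcd((j - 3)*(j + 1), (j - 1)*(j + 1)) = j + 1
(3) = d + 5/2
(4) = gcd((a - 8)*(a - 5)*(a + 3), (a - 6)*(a - 5)) = a - 5
(5) = gcd(h*(h + 3), h*(h + 7)) = h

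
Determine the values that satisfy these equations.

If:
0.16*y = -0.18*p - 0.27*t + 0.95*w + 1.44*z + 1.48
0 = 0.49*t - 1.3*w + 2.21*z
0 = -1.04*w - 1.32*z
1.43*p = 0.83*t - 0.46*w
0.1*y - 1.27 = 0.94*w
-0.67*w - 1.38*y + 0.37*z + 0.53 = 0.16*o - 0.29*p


Then:
o = -94.90
p = -0.46
t = -0.87
w = -0.14
y = 11.39
z = 0.11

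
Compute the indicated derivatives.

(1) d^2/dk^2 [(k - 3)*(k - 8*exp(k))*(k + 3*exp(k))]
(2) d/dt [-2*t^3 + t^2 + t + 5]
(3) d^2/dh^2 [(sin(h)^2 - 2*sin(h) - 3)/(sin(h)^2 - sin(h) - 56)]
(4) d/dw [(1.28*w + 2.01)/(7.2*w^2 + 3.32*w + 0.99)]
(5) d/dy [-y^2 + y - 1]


(1) = -5*k^2*exp(k) - 96*k*exp(2*k) - 5*k*exp(k) + 6*k + 192*exp(2*k) + 20*exp(k) - 6
(2) = -6*t^2 + 2*t + 1
(3) = (sin(h)^5 - 211*sin(h)^4 + 493*sin(h)^3 - 11663*sin(h)^2 + 5450*sin(h) + 6154)/((sin(h) - 8)^3*(sin(h) + 7)^3)
(4) = (9.216*w^2 + 4.2496*w - (1.28*w + 2.01)*(14.4*w + 3.32) + 1.2672)/(7.2*w^2 + 3.32*w + 0.99)^2
(5) = 1 - 2*y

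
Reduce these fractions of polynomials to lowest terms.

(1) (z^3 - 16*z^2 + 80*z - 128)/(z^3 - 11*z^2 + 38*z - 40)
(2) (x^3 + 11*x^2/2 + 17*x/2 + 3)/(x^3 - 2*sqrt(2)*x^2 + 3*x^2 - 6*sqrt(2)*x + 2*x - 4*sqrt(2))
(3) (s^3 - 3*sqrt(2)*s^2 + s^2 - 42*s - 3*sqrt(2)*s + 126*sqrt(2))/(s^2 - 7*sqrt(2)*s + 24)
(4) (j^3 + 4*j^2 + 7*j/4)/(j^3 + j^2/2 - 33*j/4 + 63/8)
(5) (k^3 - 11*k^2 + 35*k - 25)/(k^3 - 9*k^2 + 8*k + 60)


(1) = (z^2 - 12*z + 32)/(z^2 - 7*z + 10)
(2) = (2*x^2 + 7*x + 3)/(2*x^2 + x*(2 - 4*sqrt(2)) - 4*sqrt(2))
(3) = (s^2 + s - 42)/(s - 4*sqrt(2))
(4) = (4*j^2 + 2*j)/(4*j^2 - 12*j + 9)
(5) = (k^2 - 6*k + 5)/(k^2 - 4*k - 12)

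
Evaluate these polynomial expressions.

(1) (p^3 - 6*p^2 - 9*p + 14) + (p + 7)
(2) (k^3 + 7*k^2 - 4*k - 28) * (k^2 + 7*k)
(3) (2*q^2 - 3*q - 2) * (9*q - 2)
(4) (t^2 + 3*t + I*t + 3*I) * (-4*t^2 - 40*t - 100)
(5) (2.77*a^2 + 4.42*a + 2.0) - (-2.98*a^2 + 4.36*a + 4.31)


(1) = p^3 - 6*p^2 - 8*p + 21
(2) = k^5 + 14*k^4 + 45*k^3 - 56*k^2 - 196*k
(3) = 18*q^3 - 31*q^2 - 12*q + 4
(4) = -4*t^4 - 52*t^3 - 4*I*t^3 - 220*t^2 - 52*I*t^2 - 300*t - 220*I*t - 300*I
(5) = 5.75*a^2 + 0.06*a - 2.31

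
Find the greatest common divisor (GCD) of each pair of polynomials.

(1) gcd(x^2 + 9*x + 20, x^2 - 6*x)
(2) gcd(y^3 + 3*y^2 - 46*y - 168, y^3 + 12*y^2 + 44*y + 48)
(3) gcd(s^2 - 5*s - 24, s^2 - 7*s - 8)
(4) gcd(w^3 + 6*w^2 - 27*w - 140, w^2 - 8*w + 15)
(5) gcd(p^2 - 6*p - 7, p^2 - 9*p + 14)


(1) = 1
(2) = gcd((y - 7)*(y + 4)*(y + 6), (y + 2)*(y + 4)*(y + 6)) = y^2 + 10*y + 24
(3) = s - 8
(4) = w - 5
(5) = gcd((p - 7)*(p + 1), (p - 7)*(p - 2)) = p - 7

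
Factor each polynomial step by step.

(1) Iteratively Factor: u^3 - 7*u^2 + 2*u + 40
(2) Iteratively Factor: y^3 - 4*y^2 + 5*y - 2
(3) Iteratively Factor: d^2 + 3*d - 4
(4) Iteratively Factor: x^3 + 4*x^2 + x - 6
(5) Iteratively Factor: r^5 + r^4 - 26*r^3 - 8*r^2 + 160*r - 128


(1) = (u - 5)*(u^2 - 2*u - 8) = (u - 5)*(u - 4)*(u + 2)
(2) = (y - 1)*(y^2 - 3*y + 2) = (y - 2)*(y - 1)*(y - 1)
(3) = (d - 1)*(d + 4)
(4) = (x + 3)*(x^2 + x - 2) = (x + 2)*(x + 3)*(x - 1)
(5) = (r - 1)*(r^4 + 2*r^3 - 24*r^2 - 32*r + 128) = (r - 2)*(r - 1)*(r^3 + 4*r^2 - 16*r - 64) = (r - 2)*(r - 1)*(r + 4)*(r^2 - 16) = (r - 2)*(r - 1)*(r + 4)^2*(r - 4)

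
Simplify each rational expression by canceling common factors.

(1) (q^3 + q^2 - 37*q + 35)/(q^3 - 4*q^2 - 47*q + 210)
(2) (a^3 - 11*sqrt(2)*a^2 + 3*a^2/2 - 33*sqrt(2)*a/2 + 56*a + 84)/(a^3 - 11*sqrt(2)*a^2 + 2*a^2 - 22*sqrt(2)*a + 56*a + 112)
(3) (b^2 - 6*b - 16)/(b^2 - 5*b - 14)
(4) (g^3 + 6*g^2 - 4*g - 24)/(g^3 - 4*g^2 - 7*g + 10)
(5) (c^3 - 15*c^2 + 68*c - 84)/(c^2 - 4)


(1) = (q - 1)/(q - 6)
(2) = (2*a + 3)/(2*a + 4)
(3) = (b - 8)/(b - 7)
(4) = (g^2 + 4*g - 12)/(g^2 - 6*g + 5)
(5) = (c^2 - 13*c + 42)/(c + 2)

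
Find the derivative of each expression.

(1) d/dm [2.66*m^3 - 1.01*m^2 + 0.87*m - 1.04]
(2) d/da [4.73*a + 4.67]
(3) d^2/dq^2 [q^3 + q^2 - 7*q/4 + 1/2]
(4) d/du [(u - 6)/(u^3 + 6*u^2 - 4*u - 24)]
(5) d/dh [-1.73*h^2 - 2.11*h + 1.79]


(1) = 7.98*m^2 - 2.02*m + 0.87
(2) = 4.73000000000000
(3) = 6*q + 2
(4) = (u^3 + 6*u^2 - 4*u - (u - 6)*(3*u^2 + 12*u - 4) - 24)/(u^3 + 6*u^2 - 4*u - 24)^2
(5) = -3.46*h - 2.11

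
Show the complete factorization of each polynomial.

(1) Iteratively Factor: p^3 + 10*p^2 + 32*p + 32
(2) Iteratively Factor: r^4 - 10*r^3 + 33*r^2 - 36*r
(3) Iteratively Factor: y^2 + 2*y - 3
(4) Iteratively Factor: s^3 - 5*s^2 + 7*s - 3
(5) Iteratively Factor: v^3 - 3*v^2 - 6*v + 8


(1) = (p + 2)*(p^2 + 8*p + 16) = (p + 2)*(p + 4)*(p + 4)
(2) = (r)*(r^3 - 10*r^2 + 33*r - 36) = r*(r - 4)*(r^2 - 6*r + 9) = r*(r - 4)*(r - 3)*(r - 3)
(3) = (y + 3)*(y - 1)
(4) = (s - 1)*(s^2 - 4*s + 3) = (s - 1)^2*(s - 3)
(5) = (v + 2)*(v^2 - 5*v + 4) = (v - 1)*(v + 2)*(v - 4)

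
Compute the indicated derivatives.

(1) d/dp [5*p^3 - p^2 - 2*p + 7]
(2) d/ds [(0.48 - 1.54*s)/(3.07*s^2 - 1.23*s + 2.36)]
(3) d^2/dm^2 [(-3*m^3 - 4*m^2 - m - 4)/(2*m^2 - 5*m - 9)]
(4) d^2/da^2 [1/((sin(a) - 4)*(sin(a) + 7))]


(1) = 15*p^2 - 2*p - 2
(2) = (4.7278*s^2 - 2.9472*s - 3.044)/(9.4249*s^4 - 7.5522*s^3 + 16.0033*s^2 - 5.8056*s + 5.5696)
(3) = 2*(-173*m^3 - 669*m^2 - 663*m - 451)/(8*m^6 - 60*m^5 + 42*m^4 + 415*m^3 - 189*m^2 - 1215*m - 729)
(4) = (-4*sin(a)^4 - 9*sin(a)^3 - 115*sin(a)^2 - 66*sin(a) + 74)/((sin(a) - 4)^3*(sin(a) + 7)^3)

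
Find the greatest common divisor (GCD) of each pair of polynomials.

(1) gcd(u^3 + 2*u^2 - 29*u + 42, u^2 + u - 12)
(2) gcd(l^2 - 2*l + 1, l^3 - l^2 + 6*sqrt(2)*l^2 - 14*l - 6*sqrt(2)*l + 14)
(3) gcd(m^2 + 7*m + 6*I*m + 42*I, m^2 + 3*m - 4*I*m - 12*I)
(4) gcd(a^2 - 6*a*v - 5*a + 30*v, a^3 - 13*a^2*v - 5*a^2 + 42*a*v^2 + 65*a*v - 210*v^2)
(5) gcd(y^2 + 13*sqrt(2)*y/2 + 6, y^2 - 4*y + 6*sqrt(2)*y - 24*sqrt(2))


(1) = u - 3
(2) = gcd((l - 1)^2, (l - 1)*(l - sqrt(2))*(l + 7*sqrt(2))) = l - 1
(3) = gcd((m + 7)*(m + 6*I), (m + 3)*(m - 4*I)) = 1
(4) = -a^2 + 6*a*v + 5*a - 30*v
(5) = y + 6*sqrt(2)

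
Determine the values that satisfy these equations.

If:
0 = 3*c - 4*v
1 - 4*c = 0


Then:
c = 1/4
v = 3/16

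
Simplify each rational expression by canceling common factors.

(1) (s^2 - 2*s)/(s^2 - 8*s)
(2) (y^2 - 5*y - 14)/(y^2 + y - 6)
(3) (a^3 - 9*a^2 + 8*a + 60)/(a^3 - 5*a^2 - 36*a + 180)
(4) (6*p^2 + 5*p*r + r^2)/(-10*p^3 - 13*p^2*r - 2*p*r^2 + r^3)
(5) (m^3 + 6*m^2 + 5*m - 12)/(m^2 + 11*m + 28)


(1) = (s - 2)/(s - 8)
(2) = (y^2 - 5*y - 14)/(y^2 + y - 6)
(3) = (a + 2)/(a + 6)
(4) = (-3*p - r)/(5*p^2 + 4*p*r - r^2)
(5) = (m^2 + 2*m - 3)/(m + 7)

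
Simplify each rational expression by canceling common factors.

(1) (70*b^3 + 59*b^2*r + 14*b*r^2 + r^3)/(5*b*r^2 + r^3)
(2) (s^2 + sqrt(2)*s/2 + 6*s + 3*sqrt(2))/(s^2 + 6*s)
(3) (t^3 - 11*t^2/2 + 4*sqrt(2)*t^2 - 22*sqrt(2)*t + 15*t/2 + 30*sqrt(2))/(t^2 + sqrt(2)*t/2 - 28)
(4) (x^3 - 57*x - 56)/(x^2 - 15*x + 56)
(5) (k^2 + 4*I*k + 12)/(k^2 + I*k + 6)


(1) = (14*b^2 + 9*b*r + r^2)/r^2
(2) = (2*s + sqrt(2))/(2*s)
(3) = (4*t^2 - 22*t + 30)/(4*t - 14*sqrt(2))
(4) = (x^2 + 8*x + 7)/(x - 7)
(5) = (k + 6*I)/(k + 3*I)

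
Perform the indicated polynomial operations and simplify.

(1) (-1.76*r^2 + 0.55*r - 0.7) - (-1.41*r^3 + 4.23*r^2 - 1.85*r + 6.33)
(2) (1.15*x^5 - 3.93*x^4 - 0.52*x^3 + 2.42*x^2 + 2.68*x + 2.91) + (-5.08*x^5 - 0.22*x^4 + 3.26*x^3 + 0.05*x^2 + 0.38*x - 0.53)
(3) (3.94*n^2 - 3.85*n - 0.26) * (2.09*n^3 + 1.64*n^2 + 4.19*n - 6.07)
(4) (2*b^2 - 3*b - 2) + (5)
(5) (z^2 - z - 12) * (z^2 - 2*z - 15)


(1) = 1.41*r^3 - 5.99*r^2 + 2.4*r - 7.03
(2) = -3.93*x^5 - 4.15*x^4 + 2.74*x^3 + 2.47*x^2 + 3.06*x + 2.38
(3) = 8.2346*n^5 - 1.5849*n^4 + 9.6512*n^3 - 40.4737*n^2 + 22.2801*n + 1.5782
(4) = 2*b^2 - 3*b + 3
(5) = z^4 - 3*z^3 - 25*z^2 + 39*z + 180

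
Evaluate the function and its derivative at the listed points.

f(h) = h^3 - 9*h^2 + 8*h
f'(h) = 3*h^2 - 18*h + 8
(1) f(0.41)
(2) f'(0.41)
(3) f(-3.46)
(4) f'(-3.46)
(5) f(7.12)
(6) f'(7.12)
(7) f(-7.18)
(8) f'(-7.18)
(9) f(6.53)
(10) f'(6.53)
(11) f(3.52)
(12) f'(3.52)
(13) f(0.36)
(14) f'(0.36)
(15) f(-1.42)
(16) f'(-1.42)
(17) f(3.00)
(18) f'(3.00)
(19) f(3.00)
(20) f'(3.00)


(1) = 1.84
(2) = 1.12
(3) = -176.85
(4) = 106.19
(5) = -38.35
(6) = 31.92
(7) = -891.56
(8) = 291.90
(9) = -53.08
(10) = 18.38
(11) = -39.74
(12) = -18.19
(13) = 1.76
(14) = 1.91
(15) = -32.37
(16) = 39.61
(17) = -30.00
(18) = -19.00
(19) = -30.00
(20) = -19.00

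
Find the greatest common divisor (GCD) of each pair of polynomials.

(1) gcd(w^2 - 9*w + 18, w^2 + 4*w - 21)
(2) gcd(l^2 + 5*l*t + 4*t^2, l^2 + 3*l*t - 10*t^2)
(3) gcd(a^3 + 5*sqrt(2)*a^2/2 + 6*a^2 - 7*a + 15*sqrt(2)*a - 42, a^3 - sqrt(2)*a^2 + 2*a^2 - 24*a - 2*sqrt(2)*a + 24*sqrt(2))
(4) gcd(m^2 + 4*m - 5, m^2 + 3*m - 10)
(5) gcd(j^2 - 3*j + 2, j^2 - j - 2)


(1) = w - 3
(2) = gcd((l + t)*(l + 4*t), (l - 2*t)*(l + 5*t)) = 1
(3) = a^2 + a*(6 - sqrt(2)) - 6*sqrt(2)
(4) = m + 5
(5) = gcd((j - 2)*(j - 1), (j - 2)*(j + 1)) = j - 2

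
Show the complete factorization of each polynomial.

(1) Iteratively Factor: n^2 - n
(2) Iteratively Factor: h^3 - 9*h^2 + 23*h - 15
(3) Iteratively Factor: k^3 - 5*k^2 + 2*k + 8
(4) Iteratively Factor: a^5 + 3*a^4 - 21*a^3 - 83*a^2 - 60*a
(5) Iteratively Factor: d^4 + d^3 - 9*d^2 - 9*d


(1) = (n - 1)*(n)
(2) = (h - 5)*(h^2 - 4*h + 3) = (h - 5)*(h - 1)*(h - 3)
(3) = (k + 1)*(k^2 - 6*k + 8) = (k - 4)*(k + 1)*(k - 2)
(4) = (a - 5)*(a^4 + 8*a^3 + 19*a^2 + 12*a) = (a - 5)*(a + 4)*(a^3 + 4*a^2 + 3*a) = (a - 5)*(a + 3)*(a + 4)*(a^2 + a) = a*(a - 5)*(a + 3)*(a + 4)*(a + 1)
(5) = (d)*(d^3 + d^2 - 9*d - 9) = d*(d - 3)*(d^2 + 4*d + 3) = d*(d - 3)*(d + 3)*(d + 1)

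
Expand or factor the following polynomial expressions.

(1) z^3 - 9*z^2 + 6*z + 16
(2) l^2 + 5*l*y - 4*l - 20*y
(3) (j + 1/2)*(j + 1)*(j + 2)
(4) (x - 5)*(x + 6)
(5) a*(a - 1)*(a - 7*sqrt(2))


(1) = (z - 8)*(z - 2)*(z + 1)
(2) = (l - 4)*(l + 5*y)
(3) = j^3 + 7*j^2/2 + 7*j/2 + 1
(4) = x^2 + x - 30
(5) = a^3 - 7*sqrt(2)*a^2 - a^2 + 7*sqrt(2)*a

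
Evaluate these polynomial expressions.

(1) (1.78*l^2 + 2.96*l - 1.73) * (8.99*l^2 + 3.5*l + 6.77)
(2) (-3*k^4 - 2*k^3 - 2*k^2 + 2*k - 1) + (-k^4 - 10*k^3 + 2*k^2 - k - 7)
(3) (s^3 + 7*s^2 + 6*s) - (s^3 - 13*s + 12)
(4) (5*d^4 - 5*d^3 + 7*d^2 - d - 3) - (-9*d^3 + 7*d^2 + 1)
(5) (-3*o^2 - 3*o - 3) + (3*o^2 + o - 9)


(1) = 16.0022*l^4 + 32.8404*l^3 + 6.8579*l^2 + 13.9842*l - 11.7121
(2) = -4*k^4 - 12*k^3 + k - 8
(3) = 7*s^2 + 19*s - 12
(4) = 5*d^4 + 4*d^3 - d - 4
(5) = -2*o - 12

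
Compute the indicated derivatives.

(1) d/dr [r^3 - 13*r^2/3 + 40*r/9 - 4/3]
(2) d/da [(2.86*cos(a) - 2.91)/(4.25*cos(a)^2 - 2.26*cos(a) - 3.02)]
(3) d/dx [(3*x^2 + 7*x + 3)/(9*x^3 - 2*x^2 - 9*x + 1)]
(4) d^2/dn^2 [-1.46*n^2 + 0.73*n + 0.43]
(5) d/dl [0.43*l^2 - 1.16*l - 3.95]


(1) = 3*r^2 - 26*r/3 + 40/9
(2) = (12.155*cos(a)^2 - 24.735*cos(a) + 15.2138)*sin(a)/(18.0625*cos(a)^4 - 19.21*cos(a)^3 - 20.5624*cos(a)^2 + 13.6504*cos(a) + 9.1204)
(3) = (-27*x^4 - 126*x^3 - 94*x^2 + 18*x + 34)/(81*x^6 - 36*x^5 - 158*x^4 + 54*x^3 + 77*x^2 - 18*x + 1)
(4) = -2.92000000000000
(5) = 0.86*l - 1.16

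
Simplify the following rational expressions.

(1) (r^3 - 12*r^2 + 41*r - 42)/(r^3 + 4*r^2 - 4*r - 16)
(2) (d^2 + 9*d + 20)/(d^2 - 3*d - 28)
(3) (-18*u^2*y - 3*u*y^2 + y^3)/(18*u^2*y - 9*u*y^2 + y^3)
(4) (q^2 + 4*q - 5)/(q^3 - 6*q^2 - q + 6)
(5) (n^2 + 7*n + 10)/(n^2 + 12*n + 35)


(1) = (r^2 - 10*r + 21)/(r^2 + 6*r + 8)
(2) = (d + 5)/(d - 7)
(3) = (3*u + y)/(-3*u + y)
(4) = (q + 5)/(q^2 - 5*q - 6)
(5) = (n + 2)/(n + 7)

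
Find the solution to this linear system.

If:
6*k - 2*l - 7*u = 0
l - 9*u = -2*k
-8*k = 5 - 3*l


Then:
k = -25/16
l = -5/2
u = -5/8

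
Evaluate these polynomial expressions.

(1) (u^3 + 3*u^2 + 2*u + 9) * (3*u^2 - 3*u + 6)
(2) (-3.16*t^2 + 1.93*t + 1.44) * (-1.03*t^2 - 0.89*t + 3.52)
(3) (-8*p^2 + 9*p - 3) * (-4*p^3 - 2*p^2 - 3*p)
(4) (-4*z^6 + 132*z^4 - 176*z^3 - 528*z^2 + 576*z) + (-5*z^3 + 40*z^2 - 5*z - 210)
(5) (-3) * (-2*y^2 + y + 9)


(1) = 3*u^5 + 6*u^4 + 3*u^3 + 39*u^2 - 15*u + 54
(2) = 3.2548*t^4 + 0.8245*t^3 - 14.3241*t^2 + 5.512*t + 5.0688
(3) = 32*p^5 - 20*p^4 + 18*p^3 - 21*p^2 + 9*p
(4) = -4*z^6 + 132*z^4 - 181*z^3 - 488*z^2 + 571*z - 210
(5) = 6*y^2 - 3*y - 27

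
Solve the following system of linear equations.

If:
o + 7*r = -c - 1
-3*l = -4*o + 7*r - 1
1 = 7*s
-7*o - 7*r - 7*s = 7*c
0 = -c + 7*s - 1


Then:
c = 0
l = 2/3
o = 0
r = -1/7
s = 1/7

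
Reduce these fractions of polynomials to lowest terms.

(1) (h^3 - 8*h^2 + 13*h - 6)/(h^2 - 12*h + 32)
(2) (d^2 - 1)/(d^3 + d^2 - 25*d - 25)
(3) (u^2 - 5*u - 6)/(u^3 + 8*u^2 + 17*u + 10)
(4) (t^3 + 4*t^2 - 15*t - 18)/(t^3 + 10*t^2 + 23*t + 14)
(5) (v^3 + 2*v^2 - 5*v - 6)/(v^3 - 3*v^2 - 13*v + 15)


(1) = (h^3 - 8*h^2 + 13*h - 6)/(h^2 - 12*h + 32)
(2) = (d - 1)/(d^2 - 25)
(3) = (u - 6)/(u^2 + 7*u + 10)
(4) = (t^2 + 3*t - 18)/(t^2 + 9*t + 14)
(5) = (v^2 - v - 2)/(v^2 - 6*v + 5)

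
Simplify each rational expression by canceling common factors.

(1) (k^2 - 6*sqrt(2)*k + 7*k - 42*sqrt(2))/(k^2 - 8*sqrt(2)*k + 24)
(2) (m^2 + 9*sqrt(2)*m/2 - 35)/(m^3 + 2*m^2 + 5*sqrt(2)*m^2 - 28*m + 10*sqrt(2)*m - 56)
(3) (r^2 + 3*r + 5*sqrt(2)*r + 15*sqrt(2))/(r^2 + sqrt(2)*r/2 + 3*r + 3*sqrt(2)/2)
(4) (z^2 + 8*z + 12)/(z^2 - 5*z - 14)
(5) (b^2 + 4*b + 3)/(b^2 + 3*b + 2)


(1) = (k + 7)/(k - 2*sqrt(2))
(2) = (2*m - 5*sqrt(2))/(2*m^2 + m*(4 - 4*sqrt(2)) - 8*sqrt(2))
(3) = (2*r + 10*sqrt(2))/(2*r + sqrt(2))
(4) = (z + 6)/(z - 7)
(5) = (b + 3)/(b + 2)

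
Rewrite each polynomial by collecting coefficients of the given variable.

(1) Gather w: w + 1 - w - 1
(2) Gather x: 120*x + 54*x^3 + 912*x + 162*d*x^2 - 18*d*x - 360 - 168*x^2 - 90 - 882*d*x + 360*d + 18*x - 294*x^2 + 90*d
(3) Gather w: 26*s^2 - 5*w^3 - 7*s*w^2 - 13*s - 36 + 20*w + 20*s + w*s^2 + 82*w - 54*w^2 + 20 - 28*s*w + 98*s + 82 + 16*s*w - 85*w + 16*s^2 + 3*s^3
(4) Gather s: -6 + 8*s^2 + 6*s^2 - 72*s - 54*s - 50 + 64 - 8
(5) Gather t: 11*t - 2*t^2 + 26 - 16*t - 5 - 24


(1) = 0
(2) = 450*d + 54*x^3 + x^2*(162*d - 462) + x*(1050 - 900*d) - 450
(3) = 3*s^3 + 42*s^2 + 105*s - 5*w^3 + w^2*(-7*s - 54) + w*(s^2 - 12*s + 17) + 66
(4) = 14*s^2 - 126*s
(5) = -2*t^2 - 5*t - 3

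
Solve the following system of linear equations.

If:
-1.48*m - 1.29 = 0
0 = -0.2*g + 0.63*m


Then:
g = -2.75
m = -0.87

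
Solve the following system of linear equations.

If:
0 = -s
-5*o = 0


Then:
o = 0
s = 0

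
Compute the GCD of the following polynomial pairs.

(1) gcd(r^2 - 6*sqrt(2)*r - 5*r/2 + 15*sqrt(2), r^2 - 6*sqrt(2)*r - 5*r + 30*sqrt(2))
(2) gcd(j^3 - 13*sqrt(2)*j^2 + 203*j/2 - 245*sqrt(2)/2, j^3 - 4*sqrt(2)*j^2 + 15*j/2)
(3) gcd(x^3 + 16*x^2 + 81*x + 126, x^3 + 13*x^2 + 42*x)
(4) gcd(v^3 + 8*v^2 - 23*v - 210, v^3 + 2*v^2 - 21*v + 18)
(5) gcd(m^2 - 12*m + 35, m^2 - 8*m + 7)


(1) = r - 6*sqrt(2)
(2) = gcd((j - 7*sqrt(2))*(j - 7*sqrt(2)/2)*(j - 5*sqrt(2)/2), j*(j - 5*sqrt(2)/2)*(j - 3*sqrt(2)/2)) = j - 5*sqrt(2)/2
(3) = x^2 + 13*x + 42
(4) = gcd((v - 5)*(v + 6)*(v + 7), (v - 3)*(v - 1)*(v + 6)) = v + 6
(5) = m - 7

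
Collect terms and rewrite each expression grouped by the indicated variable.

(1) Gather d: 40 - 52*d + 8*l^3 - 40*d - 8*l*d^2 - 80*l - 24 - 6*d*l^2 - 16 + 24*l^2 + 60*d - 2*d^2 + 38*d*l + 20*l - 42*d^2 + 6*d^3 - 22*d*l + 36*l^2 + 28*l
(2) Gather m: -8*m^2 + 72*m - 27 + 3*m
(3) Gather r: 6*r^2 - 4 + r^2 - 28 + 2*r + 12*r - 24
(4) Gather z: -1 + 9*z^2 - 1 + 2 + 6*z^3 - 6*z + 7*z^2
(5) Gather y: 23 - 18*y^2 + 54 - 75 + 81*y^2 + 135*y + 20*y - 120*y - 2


(1) = 6*d^3 + d^2*(-8*l - 44) + d*(-6*l^2 + 16*l - 32) + 8*l^3 + 60*l^2 - 32*l
(2) = -8*m^2 + 75*m - 27
(3) = 7*r^2 + 14*r - 56
(4) = 6*z^3 + 16*z^2 - 6*z
(5) = 63*y^2 + 35*y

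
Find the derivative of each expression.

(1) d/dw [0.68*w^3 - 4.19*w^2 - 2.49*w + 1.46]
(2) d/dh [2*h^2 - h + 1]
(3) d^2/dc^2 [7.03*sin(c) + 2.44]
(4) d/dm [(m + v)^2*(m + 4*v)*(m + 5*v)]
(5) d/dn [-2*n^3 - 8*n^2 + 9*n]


(1) = 2.04*w^2 - 8.38*w - 2.49
(2) = 4*h - 1
(3) = -7.03*sin(c)
(4) = 4*m^3 + 33*m^2*v + 78*m*v^2 + 49*v^3
(5) = -6*n^2 - 16*n + 9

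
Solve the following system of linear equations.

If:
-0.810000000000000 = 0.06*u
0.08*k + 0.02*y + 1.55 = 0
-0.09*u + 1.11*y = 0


Then:
k = -19.10
u = -13.50
y = -1.09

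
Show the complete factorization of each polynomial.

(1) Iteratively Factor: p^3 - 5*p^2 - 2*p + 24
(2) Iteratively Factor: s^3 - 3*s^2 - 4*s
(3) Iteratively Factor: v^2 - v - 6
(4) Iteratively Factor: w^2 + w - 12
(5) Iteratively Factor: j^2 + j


(1) = (p - 3)*(p^2 - 2*p - 8) = (p - 3)*(p + 2)*(p - 4)
(2) = (s + 1)*(s^2 - 4*s) = s*(s + 1)*(s - 4)
(3) = (v - 3)*(v + 2)
(4) = (w - 3)*(w + 4)
(5) = (j + 1)*(j)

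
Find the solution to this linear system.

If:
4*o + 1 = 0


Then:
o = -1/4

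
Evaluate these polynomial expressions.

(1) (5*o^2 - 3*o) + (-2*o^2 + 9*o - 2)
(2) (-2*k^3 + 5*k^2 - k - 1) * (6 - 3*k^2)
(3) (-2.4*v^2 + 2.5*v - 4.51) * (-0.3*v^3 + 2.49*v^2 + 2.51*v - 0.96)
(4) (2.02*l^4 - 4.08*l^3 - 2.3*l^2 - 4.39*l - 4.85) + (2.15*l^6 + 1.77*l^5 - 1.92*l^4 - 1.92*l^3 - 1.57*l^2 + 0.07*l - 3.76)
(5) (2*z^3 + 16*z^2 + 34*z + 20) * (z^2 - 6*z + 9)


(1) = 3*o^2 + 6*o - 2
(2) = 6*k^5 - 15*k^4 - 9*k^3 + 33*k^2 - 6*k - 6
(3) = 0.72*v^5 - 6.726*v^4 + 1.554*v^3 - 2.6509*v^2 - 13.7201*v + 4.3296
(4) = 2.15*l^6 + 1.77*l^5 + 0.1*l^4 - 6.0*l^3 - 3.87*l^2 - 4.32*l - 8.61
(5) = 2*z^5 + 4*z^4 - 44*z^3 - 40*z^2 + 186*z + 180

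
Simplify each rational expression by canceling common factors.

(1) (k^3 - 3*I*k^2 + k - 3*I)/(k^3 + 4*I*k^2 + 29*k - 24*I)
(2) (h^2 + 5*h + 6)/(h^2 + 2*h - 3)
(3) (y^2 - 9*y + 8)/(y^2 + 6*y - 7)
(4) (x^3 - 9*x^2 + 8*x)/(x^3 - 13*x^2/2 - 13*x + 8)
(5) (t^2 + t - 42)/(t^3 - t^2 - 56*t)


(1) = (k + I)/(k + 8*I)
(2) = (h + 2)/(h - 1)
(3) = (y - 8)/(y + 7)
(4) = (2*x^2 - 2*x)/(2*x^2 + 3*x - 2)
(5) = (t - 6)/(t^2 - 8*t)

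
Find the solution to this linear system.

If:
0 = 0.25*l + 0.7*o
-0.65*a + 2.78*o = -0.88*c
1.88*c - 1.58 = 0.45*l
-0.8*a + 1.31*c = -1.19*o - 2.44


Then:
a = 4.86
c = 0.10
l = -3.09
o = 1.10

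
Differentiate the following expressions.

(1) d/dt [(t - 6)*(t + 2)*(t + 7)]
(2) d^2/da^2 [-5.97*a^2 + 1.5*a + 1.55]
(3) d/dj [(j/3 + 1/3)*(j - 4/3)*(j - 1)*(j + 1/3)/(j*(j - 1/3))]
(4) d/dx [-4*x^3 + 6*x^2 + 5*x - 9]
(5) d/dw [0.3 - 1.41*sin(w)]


(1) = 3*t^2 + 6*t - 40
(2) = -11.9400000000000
(3) = 2*(27*j^5 - 27*j^4 + 9*j^3 - 7*j^2 - 12*j + 2)/(9*j^2*(9*j^2 - 6*j + 1))
(4) = -12*x^2 + 12*x + 5
(5) = -1.41*cos(w)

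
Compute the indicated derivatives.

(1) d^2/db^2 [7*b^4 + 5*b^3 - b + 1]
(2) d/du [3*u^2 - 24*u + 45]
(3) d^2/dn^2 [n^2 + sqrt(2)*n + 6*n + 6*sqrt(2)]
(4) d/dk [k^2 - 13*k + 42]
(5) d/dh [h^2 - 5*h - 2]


(1) = 6*b*(14*b + 5)
(2) = 6*u - 24
(3) = 2
(4) = 2*k - 13
(5) = 2*h - 5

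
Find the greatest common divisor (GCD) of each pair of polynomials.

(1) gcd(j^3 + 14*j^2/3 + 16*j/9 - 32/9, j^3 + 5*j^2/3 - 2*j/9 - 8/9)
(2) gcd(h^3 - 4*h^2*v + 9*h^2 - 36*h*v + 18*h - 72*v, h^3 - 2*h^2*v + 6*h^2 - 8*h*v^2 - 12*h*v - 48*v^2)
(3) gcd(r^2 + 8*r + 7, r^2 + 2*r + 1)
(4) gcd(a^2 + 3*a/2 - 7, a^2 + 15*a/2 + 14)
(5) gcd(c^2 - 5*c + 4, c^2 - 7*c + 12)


(1) = gcd((j - 2/3)*(j + 4/3)*(j + 4), (j - 2/3)*(j + 1)*(j + 4/3)) = j^2 + 2*j/3 - 8/9
(2) = gcd((h + 3)*(h + 6)*(h - 4*v), (h + 6)*(h - 4*v)*(h + 2*v)) = -h^2 + 4*h*v - 6*h + 24*v
(3) = r + 1
(4) = a + 7/2
(5) = gcd((c - 4)*(c - 1), (c - 4)*(c - 3)) = c - 4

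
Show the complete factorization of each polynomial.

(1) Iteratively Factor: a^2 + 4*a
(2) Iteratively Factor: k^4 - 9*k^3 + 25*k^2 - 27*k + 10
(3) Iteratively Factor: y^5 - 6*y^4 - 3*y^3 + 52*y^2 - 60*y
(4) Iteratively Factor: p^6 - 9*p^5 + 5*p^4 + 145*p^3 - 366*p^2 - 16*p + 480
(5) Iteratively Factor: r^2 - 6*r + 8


(1) = (a + 4)*(a)
(2) = (k - 1)*(k^3 - 8*k^2 + 17*k - 10) = (k - 2)*(k - 1)*(k^2 - 6*k + 5) = (k - 5)*(k - 2)*(k - 1)*(k - 1)
(3) = (y - 5)*(y^4 - y^3 - 8*y^2 + 12*y) = (y - 5)*(y - 2)*(y^3 + y^2 - 6*y) = (y - 5)*(y - 2)*(y + 3)*(y^2 - 2*y) = (y - 5)*(y - 2)^2*(y + 3)*(y)
(4) = (p - 3)*(p^5 - 6*p^4 - 13*p^3 + 106*p^2 - 48*p - 160) = (p - 3)*(p + 1)*(p^4 - 7*p^3 - 6*p^2 + 112*p - 160) = (p - 4)*(p - 3)*(p + 1)*(p^3 - 3*p^2 - 18*p + 40) = (p - 4)*(p - 3)*(p - 2)*(p + 1)*(p^2 - p - 20) = (p - 4)*(p - 3)*(p - 2)*(p + 1)*(p + 4)*(p - 5)
(5) = (r - 4)*(r - 2)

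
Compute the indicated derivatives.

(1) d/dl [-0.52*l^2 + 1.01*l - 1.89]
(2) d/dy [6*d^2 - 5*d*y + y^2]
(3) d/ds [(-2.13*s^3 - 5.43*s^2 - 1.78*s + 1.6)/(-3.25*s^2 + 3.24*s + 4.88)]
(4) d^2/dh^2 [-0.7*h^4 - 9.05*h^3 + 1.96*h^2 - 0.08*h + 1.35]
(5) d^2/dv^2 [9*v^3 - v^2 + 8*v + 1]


(1) = 1.01 - 1.04*l
(2) = -5*d + 2*y
(3) = (6.9225*s^4 - 13.8024*s^3 - 54.5614*s^2 - 42.5968*s - 13.8704)/(10.5625*s^4 - 21.06*s^3 - 21.2224*s^2 + 31.6224*s + 23.8144)
(4) = -8.4*h^2 - 54.3*h + 3.92
(5) = 54*v - 2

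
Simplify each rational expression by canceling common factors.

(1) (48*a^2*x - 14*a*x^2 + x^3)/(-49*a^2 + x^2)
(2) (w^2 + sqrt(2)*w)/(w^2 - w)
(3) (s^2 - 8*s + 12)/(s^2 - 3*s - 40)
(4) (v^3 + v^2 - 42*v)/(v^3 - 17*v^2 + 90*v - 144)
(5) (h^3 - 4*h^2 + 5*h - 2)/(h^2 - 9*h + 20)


(1) = (48*a^2*x - 14*a*x^2 + x^3)/(-49*a^2 + x^2)
(2) = (w + sqrt(2))/(w - 1)
(3) = (s^2 - 8*s + 12)/(s^2 - 3*s - 40)
(4) = (v^2 + 7*v)/(v^2 - 11*v + 24)
(5) = (h^3 - 4*h^2 + 5*h - 2)/(h^2 - 9*h + 20)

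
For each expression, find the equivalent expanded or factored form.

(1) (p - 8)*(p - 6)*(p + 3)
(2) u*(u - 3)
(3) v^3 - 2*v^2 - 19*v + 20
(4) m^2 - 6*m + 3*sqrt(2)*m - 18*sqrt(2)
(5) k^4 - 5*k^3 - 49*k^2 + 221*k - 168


(1) = p^3 - 11*p^2 + 6*p + 144
(2) = u^2 - 3*u
(3) = (v - 5)*(v - 1)*(v + 4)
(4) = (m - 6)*(m + 3*sqrt(2))
(5) = (k - 8)*(k - 3)*(k - 1)*(k + 7)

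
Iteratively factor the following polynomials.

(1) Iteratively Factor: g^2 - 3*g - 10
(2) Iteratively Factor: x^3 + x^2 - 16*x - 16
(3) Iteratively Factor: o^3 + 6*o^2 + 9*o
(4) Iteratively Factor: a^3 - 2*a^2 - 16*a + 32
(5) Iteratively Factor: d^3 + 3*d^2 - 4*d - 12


(1) = (g - 5)*(g + 2)
(2) = (x + 1)*(x^2 - 16) = (x + 1)*(x + 4)*(x - 4)
(3) = (o + 3)*(o^2 + 3*o) = o*(o + 3)*(o + 3)
(4) = (a - 2)*(a^2 - 16) = (a - 4)*(a - 2)*(a + 4)
(5) = (d + 2)*(d^2 + d - 6) = (d + 2)*(d + 3)*(d - 2)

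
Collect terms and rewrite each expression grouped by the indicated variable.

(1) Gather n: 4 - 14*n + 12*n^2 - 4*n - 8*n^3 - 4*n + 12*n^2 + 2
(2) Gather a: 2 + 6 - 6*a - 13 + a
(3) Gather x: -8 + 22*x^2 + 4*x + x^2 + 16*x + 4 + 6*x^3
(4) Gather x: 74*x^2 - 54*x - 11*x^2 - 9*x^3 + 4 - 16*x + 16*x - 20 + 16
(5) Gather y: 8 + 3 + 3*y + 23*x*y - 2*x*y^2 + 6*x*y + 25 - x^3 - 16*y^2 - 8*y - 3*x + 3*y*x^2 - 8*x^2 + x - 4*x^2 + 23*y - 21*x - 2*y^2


(1) = -8*n^3 + 24*n^2 - 22*n + 6
(2) = -5*a - 5
(3) = 6*x^3 + 23*x^2 + 20*x - 4
(4) = -9*x^3 + 63*x^2 - 54*x
(5) = -x^3 - 12*x^2 - 23*x + y^2*(-2*x - 18) + y*(3*x^2 + 29*x + 18) + 36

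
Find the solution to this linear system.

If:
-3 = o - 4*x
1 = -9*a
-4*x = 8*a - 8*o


Then:
a = -1/9
o = 19/63
x = 52/63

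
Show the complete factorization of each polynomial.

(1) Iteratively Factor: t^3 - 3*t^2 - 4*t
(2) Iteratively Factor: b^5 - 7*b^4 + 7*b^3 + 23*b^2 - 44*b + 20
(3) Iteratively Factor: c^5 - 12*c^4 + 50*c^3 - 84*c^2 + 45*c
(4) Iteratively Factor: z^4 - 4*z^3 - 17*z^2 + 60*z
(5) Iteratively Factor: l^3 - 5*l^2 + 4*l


(1) = (t)*(t^2 - 3*t - 4) = t*(t + 1)*(t - 4)
(2) = (b - 1)*(b^4 - 6*b^3 + b^2 + 24*b - 20) = (b - 2)*(b - 1)*(b^3 - 4*b^2 - 7*b + 10) = (b - 5)*(b - 2)*(b - 1)*(b^2 + b - 2) = (b - 5)*(b - 2)*(b - 1)^2*(b + 2)
(3) = (c - 1)*(c^4 - 11*c^3 + 39*c^2 - 45*c) = c*(c - 1)*(c^3 - 11*c^2 + 39*c - 45) = c*(c - 3)*(c - 1)*(c^2 - 8*c + 15) = c*(c - 5)*(c - 3)*(c - 1)*(c - 3)
(4) = (z + 4)*(z^3 - 8*z^2 + 15*z) = (z - 3)*(z + 4)*(z^2 - 5*z) = z*(z - 3)*(z + 4)*(z - 5)
(5) = (l)*(l^2 - 5*l + 4) = l*(l - 1)*(l - 4)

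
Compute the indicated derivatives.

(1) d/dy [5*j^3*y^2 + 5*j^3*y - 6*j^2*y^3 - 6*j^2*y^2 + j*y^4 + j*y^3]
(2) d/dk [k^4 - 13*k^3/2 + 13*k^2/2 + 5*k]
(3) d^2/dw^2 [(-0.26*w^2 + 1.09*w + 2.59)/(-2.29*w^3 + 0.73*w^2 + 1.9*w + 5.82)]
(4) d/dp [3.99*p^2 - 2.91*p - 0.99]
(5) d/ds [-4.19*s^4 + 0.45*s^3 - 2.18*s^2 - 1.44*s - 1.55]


(1) = j*(10*j^2*y + 5*j^2 - 18*j*y^2 - 12*j*y + 4*y^3 + 3*y^2)
(2) = 4*k^3 - 39*k^2/2 + 13*k + 5
(3) = (2.726932*w^6 - 34.296414*w^5 - 145.26615*w^4 + 106.420298*w^3 - 121.622166*w^2 - 200.882148*w + 45.028036)/(12.008989*w^9 - 11.484579*w^8 - 26.230347*w^7 - 72.893623*w^6 + 80.138934*w^5 + 134.726586*w^4 + 177.410348*w^3 - 137.211156*w^2 - 193.07268*w - 197.137368)
(4) = 7.98*p - 2.91
(5) = -16.76*s^3 + 1.35*s^2 - 4.36*s - 1.44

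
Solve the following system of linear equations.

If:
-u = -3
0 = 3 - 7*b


Then:
b = 3/7
u = 3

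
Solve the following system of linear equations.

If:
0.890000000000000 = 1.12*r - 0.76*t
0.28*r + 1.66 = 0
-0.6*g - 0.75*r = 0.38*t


Then:
g = 13.69
r = -5.93
t = -9.91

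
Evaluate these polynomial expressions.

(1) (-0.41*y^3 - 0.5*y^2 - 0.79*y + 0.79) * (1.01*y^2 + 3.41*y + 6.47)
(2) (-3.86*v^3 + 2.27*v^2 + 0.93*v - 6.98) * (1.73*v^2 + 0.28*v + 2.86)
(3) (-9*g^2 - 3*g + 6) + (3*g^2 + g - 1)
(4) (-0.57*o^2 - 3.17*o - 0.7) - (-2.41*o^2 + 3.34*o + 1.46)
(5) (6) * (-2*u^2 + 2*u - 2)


(1) = -0.4141*y^5 - 1.9031*y^4 - 5.1556*y^3 - 5.131*y^2 - 2.4174*y + 5.1113
(2) = -6.6778*v^5 + 2.8463*v^4 - 8.7951*v^3 - 5.3228*v^2 + 0.7054*v - 19.9628
(3) = -6*g^2 - 2*g + 5
(4) = 1.84*o^2 - 6.51*o - 2.16
(5) = -12*u^2 + 12*u - 12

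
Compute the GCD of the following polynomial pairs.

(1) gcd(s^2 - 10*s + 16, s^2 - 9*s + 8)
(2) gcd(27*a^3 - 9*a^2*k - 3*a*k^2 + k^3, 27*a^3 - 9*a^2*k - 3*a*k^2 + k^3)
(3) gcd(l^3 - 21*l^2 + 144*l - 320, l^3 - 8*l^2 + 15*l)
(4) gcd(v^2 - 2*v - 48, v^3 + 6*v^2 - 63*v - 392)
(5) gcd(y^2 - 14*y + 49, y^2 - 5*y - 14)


(1) = gcd((s - 8)*(s - 2), (s - 8)*(s - 1)) = s - 8
(2) = 27*a^3 - 9*a^2*k - 3*a*k^2 + k^3
(3) = l - 5
(4) = v - 8
(5) = gcd((y - 7)^2, (y - 7)*(y + 2)) = y - 7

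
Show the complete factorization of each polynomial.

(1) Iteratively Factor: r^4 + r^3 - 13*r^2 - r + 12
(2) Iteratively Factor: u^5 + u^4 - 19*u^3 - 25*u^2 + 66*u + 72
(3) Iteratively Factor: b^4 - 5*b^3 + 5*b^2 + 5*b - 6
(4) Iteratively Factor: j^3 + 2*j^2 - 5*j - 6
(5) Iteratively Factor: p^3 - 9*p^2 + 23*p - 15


(1) = (r + 1)*(r^3 - 13*r + 12) = (r - 1)*(r + 1)*(r^2 + r - 12) = (r - 3)*(r - 1)*(r + 1)*(r + 4)
(2) = (u + 3)*(u^4 - 2*u^3 - 13*u^2 + 14*u + 24) = (u + 1)*(u + 3)*(u^3 - 3*u^2 - 10*u + 24) = (u - 2)*(u + 1)*(u + 3)*(u^2 - u - 12) = (u - 2)*(u + 1)*(u + 3)^2*(u - 4)
(3) = (b - 2)*(b^3 - 3*b^2 - b + 3) = (b - 2)*(b + 1)*(b^2 - 4*b + 3) = (b - 2)*(b - 1)*(b + 1)*(b - 3)
(4) = (j + 3)*(j^2 - j - 2) = (j + 1)*(j + 3)*(j - 2)
(5) = (p - 5)*(p^2 - 4*p + 3) = (p - 5)*(p - 1)*(p - 3)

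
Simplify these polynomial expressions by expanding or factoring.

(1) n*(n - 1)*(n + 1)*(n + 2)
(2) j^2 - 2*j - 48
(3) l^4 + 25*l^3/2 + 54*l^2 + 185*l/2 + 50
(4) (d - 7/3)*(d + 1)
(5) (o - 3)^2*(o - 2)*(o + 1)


(1) = n^4 + 2*n^3 - n^2 - 2*n
(2) = (j - 8)*(j + 6)
(3) = (l + 1)*(l + 5/2)*(l + 4)*(l + 5)
(4) = d^2 - 4*d/3 - 7/3
(5) = o^4 - 7*o^3 + 13*o^2 + 3*o - 18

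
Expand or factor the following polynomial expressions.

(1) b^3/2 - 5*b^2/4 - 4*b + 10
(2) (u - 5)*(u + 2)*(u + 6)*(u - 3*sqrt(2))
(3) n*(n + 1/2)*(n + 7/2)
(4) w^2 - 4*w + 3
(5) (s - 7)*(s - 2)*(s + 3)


(1) = (b/2 + sqrt(2))*(b - 5/2)*(b - 2*sqrt(2))
(2) = u^4 - 3*sqrt(2)*u^3 + 3*u^3 - 28*u^2 - 9*sqrt(2)*u^2 - 60*u + 84*sqrt(2)*u + 180*sqrt(2)
(3) = n^3 + 4*n^2 + 7*n/4
(4) = (w - 3)*(w - 1)
(5) = s^3 - 6*s^2 - 13*s + 42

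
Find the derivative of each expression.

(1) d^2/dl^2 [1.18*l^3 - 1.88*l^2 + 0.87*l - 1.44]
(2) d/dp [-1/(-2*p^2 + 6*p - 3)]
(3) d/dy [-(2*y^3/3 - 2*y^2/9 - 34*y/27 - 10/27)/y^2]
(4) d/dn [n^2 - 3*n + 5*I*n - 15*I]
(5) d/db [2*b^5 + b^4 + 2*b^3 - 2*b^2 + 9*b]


(1) = 7.08*l - 3.76
(2) = 2*(3 - 2*p)/(2*p^2 - 6*p + 3)^2
(3) = 2*(-9*y^3 - 17*y - 10)/(27*y^3)
(4) = 2*n - 3 + 5*I
(5) = 10*b^4 + 4*b^3 + 6*b^2 - 4*b + 9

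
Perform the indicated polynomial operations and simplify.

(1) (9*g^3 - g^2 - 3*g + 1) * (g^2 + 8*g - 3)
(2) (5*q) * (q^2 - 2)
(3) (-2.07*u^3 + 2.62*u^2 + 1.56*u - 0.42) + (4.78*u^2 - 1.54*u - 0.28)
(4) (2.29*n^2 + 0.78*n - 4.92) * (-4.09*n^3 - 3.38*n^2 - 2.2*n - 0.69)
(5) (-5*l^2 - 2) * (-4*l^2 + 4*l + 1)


(1) = 9*g^5 + 71*g^4 - 38*g^3 - 20*g^2 + 17*g - 3
(2) = 5*q^3 - 10*q
(3) = -2.07*u^3 + 7.4*u^2 + 0.02*u - 0.7
(4) = -9.3661*n^5 - 10.9304*n^4 + 12.4484*n^3 + 13.3335*n^2 + 10.2858*n + 3.3948
(5) = 20*l^4 - 20*l^3 + 3*l^2 - 8*l - 2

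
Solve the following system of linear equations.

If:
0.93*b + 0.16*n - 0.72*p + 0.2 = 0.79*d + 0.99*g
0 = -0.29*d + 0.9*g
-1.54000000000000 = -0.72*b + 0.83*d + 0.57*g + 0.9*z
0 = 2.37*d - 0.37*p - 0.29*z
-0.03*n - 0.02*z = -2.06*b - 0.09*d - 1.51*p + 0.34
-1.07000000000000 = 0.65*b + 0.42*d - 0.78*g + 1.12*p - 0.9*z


Then:
b = 1.28
d = -0.33
g = -0.11
n = -19.56
p = -1.90
z = -0.31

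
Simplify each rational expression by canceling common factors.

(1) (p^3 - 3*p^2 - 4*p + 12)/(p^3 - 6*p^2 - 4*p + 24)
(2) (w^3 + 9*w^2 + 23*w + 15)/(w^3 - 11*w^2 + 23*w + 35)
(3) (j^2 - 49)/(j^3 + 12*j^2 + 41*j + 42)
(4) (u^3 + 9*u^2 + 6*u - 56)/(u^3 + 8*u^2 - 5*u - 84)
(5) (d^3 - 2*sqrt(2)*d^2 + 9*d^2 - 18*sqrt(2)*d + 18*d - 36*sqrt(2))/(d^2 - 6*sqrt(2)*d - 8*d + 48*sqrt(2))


(1) = (p - 3)/(p - 6)
(2) = (w^2 + 8*w + 15)/(w^2 - 12*w + 35)
(3) = (j - 7)/(j^2 + 5*j + 6)
(4) = (u - 2)/(u - 3)
(5) = (d^3 + d^2*(9 - 2*sqrt(2)) + d*(18 - 18*sqrt(2)) - 36*sqrt(2))/(d^2 + d*(-6*sqrt(2) - 8) + 48*sqrt(2))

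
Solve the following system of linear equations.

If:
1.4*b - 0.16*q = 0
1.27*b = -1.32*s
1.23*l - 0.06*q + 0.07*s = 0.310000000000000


Then:
b = -1.03937007874016*s
l = 0.252032520325203 - 0.500544139299661*s
q = -9.09448818897638*s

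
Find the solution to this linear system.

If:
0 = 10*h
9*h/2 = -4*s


Then:
h = 0
s = 0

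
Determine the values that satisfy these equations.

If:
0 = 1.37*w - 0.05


Then:
w = 0.04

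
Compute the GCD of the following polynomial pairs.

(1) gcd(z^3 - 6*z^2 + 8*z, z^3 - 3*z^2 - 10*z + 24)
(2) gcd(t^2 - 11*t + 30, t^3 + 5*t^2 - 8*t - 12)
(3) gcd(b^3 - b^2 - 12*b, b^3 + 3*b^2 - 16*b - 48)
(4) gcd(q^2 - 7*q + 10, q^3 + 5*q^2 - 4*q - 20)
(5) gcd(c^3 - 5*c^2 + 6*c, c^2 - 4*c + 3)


(1) = gcd(z*(z - 4)*(z - 2), (z - 4)*(z - 2)*(z + 3)) = z^2 - 6*z + 8
(2) = 1
(3) = b^2 - b - 12
(4) = q - 2
(5) = gcd(c*(c - 3)*(c - 2), (c - 3)*(c - 1)) = c - 3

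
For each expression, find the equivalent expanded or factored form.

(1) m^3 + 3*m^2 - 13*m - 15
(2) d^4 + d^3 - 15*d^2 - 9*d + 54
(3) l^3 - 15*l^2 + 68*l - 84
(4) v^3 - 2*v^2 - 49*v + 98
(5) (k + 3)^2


(1) = (m - 3)*(m + 1)*(m + 5)
(2) = (d - 3)*(d - 2)*(d + 3)^2
(3) = (l - 7)*(l - 6)*(l - 2)
(4) = (v - 7)*(v - 2)*(v + 7)
(5) = k^2 + 6*k + 9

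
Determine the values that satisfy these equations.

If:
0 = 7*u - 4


Then:
u = 4/7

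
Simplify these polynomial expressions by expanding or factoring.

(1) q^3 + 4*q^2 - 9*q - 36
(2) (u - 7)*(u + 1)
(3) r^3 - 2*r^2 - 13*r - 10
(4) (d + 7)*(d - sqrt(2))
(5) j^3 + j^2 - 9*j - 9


(1) = (q - 3)*(q + 3)*(q + 4)
(2) = u^2 - 6*u - 7
(3) = (r - 5)*(r + 1)*(r + 2)
(4) = d^2 - sqrt(2)*d + 7*d - 7*sqrt(2)
(5) = (j - 3)*(j + 1)*(j + 3)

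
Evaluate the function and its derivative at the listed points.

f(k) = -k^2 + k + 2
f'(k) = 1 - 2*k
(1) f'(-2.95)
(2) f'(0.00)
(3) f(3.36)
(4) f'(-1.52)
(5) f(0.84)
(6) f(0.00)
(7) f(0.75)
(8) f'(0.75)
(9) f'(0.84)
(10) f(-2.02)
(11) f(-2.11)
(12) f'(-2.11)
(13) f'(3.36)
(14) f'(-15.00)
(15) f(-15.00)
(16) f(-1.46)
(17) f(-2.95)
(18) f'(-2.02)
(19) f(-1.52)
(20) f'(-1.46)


(1) = 6.90
(2) = 1.00
(3) = -5.93
(4) = 4.04
(5) = 2.13
(6) = 2.00
(7) = 2.19
(8) = -0.50
(9) = -0.68
(10) = -4.10
(11) = -4.56
(12) = 5.22
(13) = -5.72
(14) = 31.00
(15) = -238.00
(16) = -1.59
(17) = -9.65
(18) = 5.04
(19) = -1.83
(20) = 3.92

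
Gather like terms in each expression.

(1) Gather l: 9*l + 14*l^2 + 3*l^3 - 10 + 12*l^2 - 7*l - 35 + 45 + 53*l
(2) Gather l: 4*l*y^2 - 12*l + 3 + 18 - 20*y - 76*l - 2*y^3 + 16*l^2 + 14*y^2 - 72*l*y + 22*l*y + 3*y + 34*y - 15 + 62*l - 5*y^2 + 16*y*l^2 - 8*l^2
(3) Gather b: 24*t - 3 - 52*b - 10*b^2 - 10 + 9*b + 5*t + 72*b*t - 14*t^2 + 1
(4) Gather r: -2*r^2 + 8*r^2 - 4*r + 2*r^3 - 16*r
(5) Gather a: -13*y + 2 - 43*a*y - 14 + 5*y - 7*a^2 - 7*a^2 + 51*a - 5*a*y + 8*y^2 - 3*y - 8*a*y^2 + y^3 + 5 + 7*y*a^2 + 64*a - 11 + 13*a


(1) = 3*l^3 + 26*l^2 + 55*l
(2) = l^2*(16*y + 8) + l*(4*y^2 - 50*y - 26) - 2*y^3 + 9*y^2 + 17*y + 6
(3) = -10*b^2 + b*(72*t - 43) - 14*t^2 + 29*t - 12
(4) = 2*r^3 + 6*r^2 - 20*r
(5) = a^2*(7*y - 14) + a*(-8*y^2 - 48*y + 128) + y^3 + 8*y^2 - 11*y - 18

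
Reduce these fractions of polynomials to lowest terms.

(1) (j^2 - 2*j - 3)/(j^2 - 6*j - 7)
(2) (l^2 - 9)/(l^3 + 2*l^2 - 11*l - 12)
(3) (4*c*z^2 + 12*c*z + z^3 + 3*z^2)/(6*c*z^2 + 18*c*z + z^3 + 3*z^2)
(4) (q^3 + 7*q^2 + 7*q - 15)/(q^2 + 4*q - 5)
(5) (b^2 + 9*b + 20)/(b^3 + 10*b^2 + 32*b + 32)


(1) = (j - 3)/(j - 7)
(2) = (l + 3)/(l^2 + 5*l + 4)
(3) = (4*c + z)/(6*c + z)
(4) = q + 3
(5) = (b + 5)/(b^2 + 6*b + 8)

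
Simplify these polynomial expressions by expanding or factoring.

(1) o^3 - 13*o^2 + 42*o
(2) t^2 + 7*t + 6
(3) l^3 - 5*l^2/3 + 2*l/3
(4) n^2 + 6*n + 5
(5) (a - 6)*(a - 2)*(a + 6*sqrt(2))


(1) = o*(o - 7)*(o - 6)
(2) = (t + 1)*(t + 6)
(3) = l*(l - 1)*(l - 2/3)
(4) = (n + 1)*(n + 5)
(5) = a^3 - 8*a^2 + 6*sqrt(2)*a^2 - 48*sqrt(2)*a + 12*a + 72*sqrt(2)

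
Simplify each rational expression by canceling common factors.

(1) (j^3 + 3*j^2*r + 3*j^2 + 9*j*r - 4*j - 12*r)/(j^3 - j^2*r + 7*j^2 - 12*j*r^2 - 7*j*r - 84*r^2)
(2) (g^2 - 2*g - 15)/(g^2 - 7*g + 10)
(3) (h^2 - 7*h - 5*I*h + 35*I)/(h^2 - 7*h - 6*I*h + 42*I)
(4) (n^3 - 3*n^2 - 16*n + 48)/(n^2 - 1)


(1) = (-j^2 - 3*j + 4)/(-j^2 + 4*j*r - 7*j + 28*r)
(2) = (g + 3)/(g - 2)
(3) = (h - 5*I)/(h - 6*I)
(4) = (n^3 - 3*n^2 - 16*n + 48)/(n^2 - 1)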